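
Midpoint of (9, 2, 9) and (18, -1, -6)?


Midpoint = ((9+18)/2, (2+-1)/2, (9+-6)/2) = (13.5, 0.5, 1.5)

(13.5, 0.5, 1.5)


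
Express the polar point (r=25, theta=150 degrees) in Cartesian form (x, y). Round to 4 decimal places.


x = 25 * cos(150) = -21.6506
y = 25 * sin(150) = 12.5

(-21.6506, 12.5)


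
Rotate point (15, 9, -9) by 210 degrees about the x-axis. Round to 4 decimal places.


x' = 15
y' = 9*cos(210) - -9*sin(210) = -12.2942
z' = 9*sin(210) + -9*cos(210) = 3.2942

(15, -12.2942, 3.2942)


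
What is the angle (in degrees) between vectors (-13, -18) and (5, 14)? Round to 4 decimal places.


dot = -13*5 + -18*14 = -317
|u| = 22.2036, |v| = 14.8661
cos(angle) = -0.9604
angle = 163.8162 degrees

163.8162 degrees


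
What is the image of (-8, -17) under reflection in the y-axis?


Reflection across y-axis: (x, y) -> (-x, y)
(-8, -17) -> (8, -17)

(8, -17)


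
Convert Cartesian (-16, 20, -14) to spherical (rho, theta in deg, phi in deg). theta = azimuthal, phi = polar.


rho = sqrt((-16)^2 + 20^2 + (-14)^2) = 29.189
theta = atan2(20, -16) = 128.6598 deg
phi = acos(-14/29.189) = 118.6614 deg

rho = 29.189, theta = 128.6598 deg, phi = 118.6614 deg


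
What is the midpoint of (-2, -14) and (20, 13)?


Midpoint = ((-2+20)/2, (-14+13)/2) = (9, -0.5)

(9, -0.5)


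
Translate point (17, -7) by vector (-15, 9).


Translation: (x+dx, y+dy) = (17+-15, -7+9) = (2, 2)

(2, 2)


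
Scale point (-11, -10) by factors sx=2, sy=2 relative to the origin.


Scaling: (x*sx, y*sy) = (-11*2, -10*2) = (-22, -20)

(-22, -20)


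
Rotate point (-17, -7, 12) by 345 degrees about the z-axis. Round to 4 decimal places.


x' = -17*cos(345) - -7*sin(345) = -18.2325
y' = -17*sin(345) + -7*cos(345) = -2.3616
z' = 12

(-18.2325, -2.3616, 12)


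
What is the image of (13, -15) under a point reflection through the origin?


Reflection through origin: (x, y) -> (-x, -y)
(13, -15) -> (-13, 15)

(-13, 15)


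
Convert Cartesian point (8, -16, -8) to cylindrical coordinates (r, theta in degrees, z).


r = sqrt(8^2 + (-16)^2) = 17.8885
theta = atan2(-16, 8) = 296.5651 deg
z = -8

r = 17.8885, theta = 296.5651 deg, z = -8


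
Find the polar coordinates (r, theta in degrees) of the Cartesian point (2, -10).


r = sqrt(2^2 + (-10)^2) = 10.198
theta = atan2(-10, 2) = 281.3099 degrees

r = 10.198, theta = 281.3099 degrees


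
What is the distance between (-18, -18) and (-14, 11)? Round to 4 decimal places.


d = sqrt((-14--18)^2 + (11--18)^2) = 29.2746

29.2746


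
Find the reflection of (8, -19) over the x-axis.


Reflection across x-axis: (x, y) -> (x, -y)
(8, -19) -> (8, 19)

(8, 19)


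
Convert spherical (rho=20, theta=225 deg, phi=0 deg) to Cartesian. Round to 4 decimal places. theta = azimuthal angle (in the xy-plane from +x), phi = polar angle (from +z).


x = 20 * sin(0) * cos(225) = 0
y = 20 * sin(0) * sin(225) = 0
z = 20 * cos(0) = 20

(0, 0, 20)


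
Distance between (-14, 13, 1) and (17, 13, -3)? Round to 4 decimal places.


d = sqrt((17--14)^2 + (13-13)^2 + (-3-1)^2) = 31.257

31.257


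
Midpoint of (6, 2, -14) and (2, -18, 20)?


Midpoint = ((6+2)/2, (2+-18)/2, (-14+20)/2) = (4, -8, 3)

(4, -8, 3)


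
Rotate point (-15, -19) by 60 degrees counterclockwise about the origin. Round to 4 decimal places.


x' = -15*cos(60) - -19*sin(60) = 8.9545
y' = -15*sin(60) + -19*cos(60) = -22.4904

(8.9545, -22.4904)


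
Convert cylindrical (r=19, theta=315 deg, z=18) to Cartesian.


x = 19 * cos(315) = 13.435
y = 19 * sin(315) = -13.435
z = 18

(13.435, -13.435, 18)


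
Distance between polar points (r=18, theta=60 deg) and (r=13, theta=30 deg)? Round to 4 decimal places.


d = sqrt(r1^2 + r2^2 - 2*r1*r2*cos(t2-t1))
d = sqrt(18^2 + 13^2 - 2*18*13*cos(30-60)) = 9.3648

9.3648


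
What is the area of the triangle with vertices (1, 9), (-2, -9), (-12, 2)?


Area = |x1(y2-y3) + x2(y3-y1) + x3(y1-y2)| / 2
= |1*(-9-2) + -2*(2-9) + -12*(9--9)| / 2
= 106.5

106.5


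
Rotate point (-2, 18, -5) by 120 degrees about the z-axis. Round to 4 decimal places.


x' = -2*cos(120) - 18*sin(120) = -14.5885
y' = -2*sin(120) + 18*cos(120) = -10.7321
z' = -5

(-14.5885, -10.7321, -5)


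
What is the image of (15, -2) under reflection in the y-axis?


Reflection across y-axis: (x, y) -> (-x, y)
(15, -2) -> (-15, -2)

(-15, -2)


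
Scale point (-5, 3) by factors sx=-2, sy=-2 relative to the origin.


Scaling: (x*sx, y*sy) = (-5*-2, 3*-2) = (10, -6)

(10, -6)


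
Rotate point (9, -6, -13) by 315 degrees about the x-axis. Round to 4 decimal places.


x' = 9
y' = -6*cos(315) - -13*sin(315) = -13.435
z' = -6*sin(315) + -13*cos(315) = -4.9497

(9, -13.435, -4.9497)


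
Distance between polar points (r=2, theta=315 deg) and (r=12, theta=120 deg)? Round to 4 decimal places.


d = sqrt(r1^2 + r2^2 - 2*r1*r2*cos(t2-t1))
d = sqrt(2^2 + 12^2 - 2*2*12*cos(120-315)) = 13.9415

13.9415


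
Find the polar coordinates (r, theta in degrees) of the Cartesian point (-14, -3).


r = sqrt((-14)^2 + (-3)^2) = 14.3178
theta = atan2(-3, -14) = 192.0948 degrees

r = 14.3178, theta = 192.0948 degrees


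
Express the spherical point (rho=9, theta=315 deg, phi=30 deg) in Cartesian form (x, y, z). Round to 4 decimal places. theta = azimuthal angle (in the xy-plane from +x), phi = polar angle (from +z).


x = 9 * sin(30) * cos(315) = 3.182
y = 9 * sin(30) * sin(315) = -3.182
z = 9 * cos(30) = 7.7942

(3.182, -3.182, 7.7942)


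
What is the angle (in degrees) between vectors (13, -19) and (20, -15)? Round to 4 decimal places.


dot = 13*20 + -19*-15 = 545
|u| = 23.0217, |v| = 25
cos(angle) = 0.9469
angle = 18.7498 degrees

18.7498 degrees


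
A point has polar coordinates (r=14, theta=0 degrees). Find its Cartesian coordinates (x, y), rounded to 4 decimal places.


x = 14 * cos(0) = 14
y = 14 * sin(0) = 0

(14, 0)


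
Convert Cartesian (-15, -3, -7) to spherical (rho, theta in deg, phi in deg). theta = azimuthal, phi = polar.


rho = sqrt((-15)^2 + (-3)^2 + (-7)^2) = 16.8226
theta = atan2(-3, -15) = 191.3099 deg
phi = acos(-7/16.8226) = 114.589 deg

rho = 16.8226, theta = 191.3099 deg, phi = 114.589 deg


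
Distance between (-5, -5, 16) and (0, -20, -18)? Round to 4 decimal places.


d = sqrt((0--5)^2 + (-20--5)^2 + (-18-16)^2) = 37.4967

37.4967


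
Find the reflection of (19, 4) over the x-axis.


Reflection across x-axis: (x, y) -> (x, -y)
(19, 4) -> (19, -4)

(19, -4)


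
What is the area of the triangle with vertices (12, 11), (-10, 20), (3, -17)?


Area = |x1(y2-y3) + x2(y3-y1) + x3(y1-y2)| / 2
= |12*(20--17) + -10*(-17-11) + 3*(11-20)| / 2
= 348.5

348.5


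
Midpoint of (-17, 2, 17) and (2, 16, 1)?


Midpoint = ((-17+2)/2, (2+16)/2, (17+1)/2) = (-7.5, 9, 9)

(-7.5, 9, 9)


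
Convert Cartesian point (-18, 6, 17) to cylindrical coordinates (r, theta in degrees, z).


r = sqrt((-18)^2 + 6^2) = 18.9737
theta = atan2(6, -18) = 161.5651 deg
z = 17

r = 18.9737, theta = 161.5651 deg, z = 17


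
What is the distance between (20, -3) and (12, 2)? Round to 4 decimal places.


d = sqrt((12-20)^2 + (2--3)^2) = 9.434

9.434


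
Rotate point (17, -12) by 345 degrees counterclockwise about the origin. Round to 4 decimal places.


x' = 17*cos(345) - -12*sin(345) = 13.3149
y' = 17*sin(345) + -12*cos(345) = -15.991

(13.3149, -15.991)


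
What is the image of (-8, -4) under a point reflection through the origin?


Reflection through origin: (x, y) -> (-x, -y)
(-8, -4) -> (8, 4)

(8, 4)


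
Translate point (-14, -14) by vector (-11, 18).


Translation: (x+dx, y+dy) = (-14+-11, -14+18) = (-25, 4)

(-25, 4)


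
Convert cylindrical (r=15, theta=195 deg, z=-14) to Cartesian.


x = 15 * cos(195) = -14.4889
y = 15 * sin(195) = -3.8823
z = -14

(-14.4889, -3.8823, -14)


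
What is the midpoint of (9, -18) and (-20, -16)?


Midpoint = ((9+-20)/2, (-18+-16)/2) = (-5.5, -17)

(-5.5, -17)


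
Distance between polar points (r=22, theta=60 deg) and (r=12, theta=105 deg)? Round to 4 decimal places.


d = sqrt(r1^2 + r2^2 - 2*r1*r2*cos(t2-t1))
d = sqrt(22^2 + 12^2 - 2*22*12*cos(105-60)) = 15.9577

15.9577


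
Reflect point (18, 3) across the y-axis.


Reflection across y-axis: (x, y) -> (-x, y)
(18, 3) -> (-18, 3)

(-18, 3)


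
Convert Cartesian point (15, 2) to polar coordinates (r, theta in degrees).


r = sqrt(15^2 + 2^2) = 15.1327
theta = atan2(2, 15) = 7.5946 degrees

r = 15.1327, theta = 7.5946 degrees


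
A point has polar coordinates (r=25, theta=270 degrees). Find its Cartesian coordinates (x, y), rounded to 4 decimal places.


x = 25 * cos(270) = 0
y = 25 * sin(270) = -25

(0, -25)


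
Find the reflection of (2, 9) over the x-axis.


Reflection across x-axis: (x, y) -> (x, -y)
(2, 9) -> (2, -9)

(2, -9)


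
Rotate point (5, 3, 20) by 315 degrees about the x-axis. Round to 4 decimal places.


x' = 5
y' = 3*cos(315) - 20*sin(315) = 16.2635
z' = 3*sin(315) + 20*cos(315) = 12.0208

(5, 16.2635, 12.0208)


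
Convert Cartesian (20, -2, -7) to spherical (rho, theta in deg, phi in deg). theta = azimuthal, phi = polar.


rho = sqrt(20^2 + (-2)^2 + (-7)^2) = 21.2838
theta = atan2(-2, 20) = 354.2894 deg
phi = acos(-7/21.2838) = 109.2013 deg

rho = 21.2838, theta = 354.2894 deg, phi = 109.2013 deg


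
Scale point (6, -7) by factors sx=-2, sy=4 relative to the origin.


Scaling: (x*sx, y*sy) = (6*-2, -7*4) = (-12, -28)

(-12, -28)


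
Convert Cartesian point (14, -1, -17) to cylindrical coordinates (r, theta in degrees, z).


r = sqrt(14^2 + (-1)^2) = 14.0357
theta = atan2(-1, 14) = 355.9144 deg
z = -17

r = 14.0357, theta = 355.9144 deg, z = -17


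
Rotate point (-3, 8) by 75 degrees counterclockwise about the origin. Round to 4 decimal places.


x' = -3*cos(75) - 8*sin(75) = -8.5039
y' = -3*sin(75) + 8*cos(75) = -0.8272

(-8.5039, -0.8272)


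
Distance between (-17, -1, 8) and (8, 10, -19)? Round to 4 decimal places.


d = sqrt((8--17)^2 + (10--1)^2 + (-19-8)^2) = 38.4057

38.4057


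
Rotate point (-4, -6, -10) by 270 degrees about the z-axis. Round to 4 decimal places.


x' = -4*cos(270) - -6*sin(270) = -6
y' = -4*sin(270) + -6*cos(270) = 4
z' = -10

(-6, 4, -10)


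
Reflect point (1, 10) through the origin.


Reflection through origin: (x, y) -> (-x, -y)
(1, 10) -> (-1, -10)

(-1, -10)


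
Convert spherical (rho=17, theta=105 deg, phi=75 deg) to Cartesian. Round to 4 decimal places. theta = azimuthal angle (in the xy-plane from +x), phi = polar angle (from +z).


x = 17 * sin(75) * cos(105) = -4.25
y = 17 * sin(75) * sin(105) = 15.8612
z = 17 * cos(75) = 4.3999

(-4.25, 15.8612, 4.3999)


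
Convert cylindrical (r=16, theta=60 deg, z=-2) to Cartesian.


x = 16 * cos(60) = 8
y = 16 * sin(60) = 13.8564
z = -2

(8, 13.8564, -2)


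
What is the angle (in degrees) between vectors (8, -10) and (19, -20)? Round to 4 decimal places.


dot = 8*19 + -10*-20 = 352
|u| = 12.8062, |v| = 27.5862
cos(angle) = 0.9964
angle = 4.8714 degrees

4.8714 degrees


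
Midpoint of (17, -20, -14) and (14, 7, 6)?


Midpoint = ((17+14)/2, (-20+7)/2, (-14+6)/2) = (15.5, -6.5, -4)

(15.5, -6.5, -4)


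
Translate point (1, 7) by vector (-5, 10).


Translation: (x+dx, y+dy) = (1+-5, 7+10) = (-4, 17)

(-4, 17)


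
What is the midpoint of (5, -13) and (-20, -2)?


Midpoint = ((5+-20)/2, (-13+-2)/2) = (-7.5, -7.5)

(-7.5, -7.5)


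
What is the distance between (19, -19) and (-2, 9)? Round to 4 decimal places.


d = sqrt((-2-19)^2 + (9--19)^2) = 35

35


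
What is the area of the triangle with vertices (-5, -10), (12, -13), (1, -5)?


Area = |x1(y2-y3) + x2(y3-y1) + x3(y1-y2)| / 2
= |-5*(-13--5) + 12*(-5--10) + 1*(-10--13)| / 2
= 51.5

51.5


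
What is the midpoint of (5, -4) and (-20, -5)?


Midpoint = ((5+-20)/2, (-4+-5)/2) = (-7.5, -4.5)

(-7.5, -4.5)


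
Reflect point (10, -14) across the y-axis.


Reflection across y-axis: (x, y) -> (-x, y)
(10, -14) -> (-10, -14)

(-10, -14)


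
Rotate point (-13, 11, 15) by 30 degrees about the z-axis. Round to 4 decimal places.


x' = -13*cos(30) - 11*sin(30) = -16.7583
y' = -13*sin(30) + 11*cos(30) = 3.0263
z' = 15

(-16.7583, 3.0263, 15)


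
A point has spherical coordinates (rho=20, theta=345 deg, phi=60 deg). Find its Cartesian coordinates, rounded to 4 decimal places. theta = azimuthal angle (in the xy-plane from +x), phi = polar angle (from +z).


x = 20 * sin(60) * cos(345) = 16.7303
y = 20 * sin(60) * sin(345) = -4.4829
z = 20 * cos(60) = 10

(16.7303, -4.4829, 10)


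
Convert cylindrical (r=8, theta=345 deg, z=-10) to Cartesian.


x = 8 * cos(345) = 7.7274
y = 8 * sin(345) = -2.0706
z = -10

(7.7274, -2.0706, -10)


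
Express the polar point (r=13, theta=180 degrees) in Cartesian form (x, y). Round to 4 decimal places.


x = 13 * cos(180) = -13
y = 13 * sin(180) = 0

(-13, 0)


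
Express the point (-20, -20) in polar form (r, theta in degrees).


r = sqrt((-20)^2 + (-20)^2) = 28.2843
theta = atan2(-20, -20) = 225 degrees

r = 28.2843, theta = 225 degrees


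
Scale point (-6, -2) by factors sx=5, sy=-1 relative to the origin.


Scaling: (x*sx, y*sy) = (-6*5, -2*-1) = (-30, 2)

(-30, 2)


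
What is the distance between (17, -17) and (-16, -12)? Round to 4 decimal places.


d = sqrt((-16-17)^2 + (-12--17)^2) = 33.3766

33.3766


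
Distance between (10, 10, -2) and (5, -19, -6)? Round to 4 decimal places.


d = sqrt((5-10)^2 + (-19-10)^2 + (-6--2)^2) = 29.6985

29.6985


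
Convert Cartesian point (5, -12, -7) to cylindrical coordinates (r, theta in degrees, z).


r = sqrt(5^2 + (-12)^2) = 13
theta = atan2(-12, 5) = 292.6199 deg
z = -7

r = 13, theta = 292.6199 deg, z = -7


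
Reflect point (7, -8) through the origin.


Reflection through origin: (x, y) -> (-x, -y)
(7, -8) -> (-7, 8)

(-7, 8)


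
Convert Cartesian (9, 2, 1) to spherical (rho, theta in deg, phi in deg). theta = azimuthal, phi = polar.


rho = sqrt(9^2 + 2^2 + 1^2) = 9.2736
theta = atan2(2, 9) = 12.5288 deg
phi = acos(1/9.2736) = 83.8096 deg

rho = 9.2736, theta = 12.5288 deg, phi = 83.8096 deg


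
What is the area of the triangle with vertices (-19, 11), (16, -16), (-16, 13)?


Area = |x1(y2-y3) + x2(y3-y1) + x3(y1-y2)| / 2
= |-19*(-16-13) + 16*(13-11) + -16*(11--16)| / 2
= 75.5

75.5


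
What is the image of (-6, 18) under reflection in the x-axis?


Reflection across x-axis: (x, y) -> (x, -y)
(-6, 18) -> (-6, -18)

(-6, -18)


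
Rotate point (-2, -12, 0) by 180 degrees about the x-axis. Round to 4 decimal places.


x' = -2
y' = -12*cos(180) - 0*sin(180) = 12
z' = -12*sin(180) + 0*cos(180) = 0

(-2, 12, 0)


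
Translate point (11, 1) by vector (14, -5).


Translation: (x+dx, y+dy) = (11+14, 1+-5) = (25, -4)

(25, -4)


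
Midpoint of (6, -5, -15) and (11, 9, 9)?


Midpoint = ((6+11)/2, (-5+9)/2, (-15+9)/2) = (8.5, 2, -3)

(8.5, 2, -3)


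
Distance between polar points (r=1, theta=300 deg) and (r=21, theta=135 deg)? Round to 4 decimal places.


d = sqrt(r1^2 + r2^2 - 2*r1*r2*cos(t2-t1))
d = sqrt(1^2 + 21^2 - 2*1*21*cos(135-300)) = 21.9675

21.9675


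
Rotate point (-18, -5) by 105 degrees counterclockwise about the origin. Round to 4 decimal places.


x' = -18*cos(105) - -5*sin(105) = 9.4884
y' = -18*sin(105) + -5*cos(105) = -16.0926

(9.4884, -16.0926)


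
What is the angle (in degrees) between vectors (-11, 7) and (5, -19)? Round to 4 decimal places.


dot = -11*5 + 7*-19 = -188
|u| = 13.0384, |v| = 19.6469
cos(angle) = -0.7339
angle = 137.2148 degrees

137.2148 degrees


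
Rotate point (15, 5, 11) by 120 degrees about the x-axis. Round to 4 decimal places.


x' = 15
y' = 5*cos(120) - 11*sin(120) = -12.0263
z' = 5*sin(120) + 11*cos(120) = -1.1699

(15, -12.0263, -1.1699)


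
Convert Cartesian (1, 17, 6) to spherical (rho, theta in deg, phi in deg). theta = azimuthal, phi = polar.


rho = sqrt(1^2 + 17^2 + 6^2) = 18.0555
theta = atan2(17, 1) = 86.6335 deg
phi = acos(6/18.0555) = 70.591 deg

rho = 18.0555, theta = 86.6335 deg, phi = 70.591 deg


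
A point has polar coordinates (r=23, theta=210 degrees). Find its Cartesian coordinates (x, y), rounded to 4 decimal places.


x = 23 * cos(210) = -19.9186
y = 23 * sin(210) = -11.5

(-19.9186, -11.5)


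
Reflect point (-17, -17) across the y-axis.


Reflection across y-axis: (x, y) -> (-x, y)
(-17, -17) -> (17, -17)

(17, -17)


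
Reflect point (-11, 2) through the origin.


Reflection through origin: (x, y) -> (-x, -y)
(-11, 2) -> (11, -2)

(11, -2)


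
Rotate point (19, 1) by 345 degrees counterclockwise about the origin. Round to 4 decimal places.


x' = 19*cos(345) - 1*sin(345) = 18.6114
y' = 19*sin(345) + 1*cos(345) = -3.9516

(18.6114, -3.9516)


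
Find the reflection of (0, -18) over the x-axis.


Reflection across x-axis: (x, y) -> (x, -y)
(0, -18) -> (0, 18)

(0, 18)


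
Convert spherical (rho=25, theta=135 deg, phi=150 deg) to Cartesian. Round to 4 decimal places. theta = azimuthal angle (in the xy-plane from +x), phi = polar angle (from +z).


x = 25 * sin(150) * cos(135) = -8.8388
y = 25 * sin(150) * sin(135) = 8.8388
z = 25 * cos(150) = -21.6506

(-8.8388, 8.8388, -21.6506)


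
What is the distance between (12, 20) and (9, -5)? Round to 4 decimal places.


d = sqrt((9-12)^2 + (-5-20)^2) = 25.1794

25.1794


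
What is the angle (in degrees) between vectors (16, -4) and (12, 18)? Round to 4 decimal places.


dot = 16*12 + -4*18 = 120
|u| = 16.4924, |v| = 21.6333
cos(angle) = 0.3363
angle = 70.3462 degrees

70.3462 degrees


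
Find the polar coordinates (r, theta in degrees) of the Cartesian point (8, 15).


r = sqrt(8^2 + 15^2) = 17
theta = atan2(15, 8) = 61.9275 degrees

r = 17, theta = 61.9275 degrees


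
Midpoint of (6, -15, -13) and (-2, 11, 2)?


Midpoint = ((6+-2)/2, (-15+11)/2, (-13+2)/2) = (2, -2, -5.5)

(2, -2, -5.5)


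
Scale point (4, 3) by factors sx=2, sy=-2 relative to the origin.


Scaling: (x*sx, y*sy) = (4*2, 3*-2) = (8, -6)

(8, -6)


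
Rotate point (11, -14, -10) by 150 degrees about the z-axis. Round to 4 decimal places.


x' = 11*cos(150) - -14*sin(150) = -2.5263
y' = 11*sin(150) + -14*cos(150) = 17.6244
z' = -10

(-2.5263, 17.6244, -10)


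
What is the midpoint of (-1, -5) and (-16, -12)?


Midpoint = ((-1+-16)/2, (-5+-12)/2) = (-8.5, -8.5)

(-8.5, -8.5)


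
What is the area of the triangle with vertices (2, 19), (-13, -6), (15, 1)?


Area = |x1(y2-y3) + x2(y3-y1) + x3(y1-y2)| / 2
= |2*(-6-1) + -13*(1-19) + 15*(19--6)| / 2
= 297.5

297.5


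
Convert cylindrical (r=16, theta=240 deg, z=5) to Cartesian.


x = 16 * cos(240) = -8
y = 16 * sin(240) = -13.8564
z = 5

(-8, -13.8564, 5)


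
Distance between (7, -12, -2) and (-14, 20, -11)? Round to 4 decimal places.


d = sqrt((-14-7)^2 + (20--12)^2 + (-11--2)^2) = 39.3192

39.3192


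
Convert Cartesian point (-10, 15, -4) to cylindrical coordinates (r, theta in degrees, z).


r = sqrt((-10)^2 + 15^2) = 18.0278
theta = atan2(15, -10) = 123.6901 deg
z = -4

r = 18.0278, theta = 123.6901 deg, z = -4


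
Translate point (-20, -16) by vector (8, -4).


Translation: (x+dx, y+dy) = (-20+8, -16+-4) = (-12, -20)

(-12, -20)


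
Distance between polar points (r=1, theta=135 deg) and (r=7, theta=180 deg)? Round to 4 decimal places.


d = sqrt(r1^2 + r2^2 - 2*r1*r2*cos(t2-t1))
d = sqrt(1^2 + 7^2 - 2*1*7*cos(180-135)) = 6.3325

6.3325


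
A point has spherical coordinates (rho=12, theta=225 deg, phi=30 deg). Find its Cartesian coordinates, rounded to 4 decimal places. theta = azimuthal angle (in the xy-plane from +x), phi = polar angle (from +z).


x = 12 * sin(30) * cos(225) = -4.2426
y = 12 * sin(30) * sin(225) = -4.2426
z = 12 * cos(30) = 10.3923

(-4.2426, -4.2426, 10.3923)


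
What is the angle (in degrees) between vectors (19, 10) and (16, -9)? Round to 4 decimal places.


dot = 19*16 + 10*-9 = 214
|u| = 21.4709, |v| = 18.3576
cos(angle) = 0.5429
angle = 57.1163 degrees

57.1163 degrees


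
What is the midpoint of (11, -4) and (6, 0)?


Midpoint = ((11+6)/2, (-4+0)/2) = (8.5, -2)

(8.5, -2)


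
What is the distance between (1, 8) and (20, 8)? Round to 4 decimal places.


d = sqrt((20-1)^2 + (8-8)^2) = 19

19


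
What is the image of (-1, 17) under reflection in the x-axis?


Reflection across x-axis: (x, y) -> (x, -y)
(-1, 17) -> (-1, -17)

(-1, -17)


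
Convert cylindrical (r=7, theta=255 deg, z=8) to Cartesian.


x = 7 * cos(255) = -1.8117
y = 7 * sin(255) = -6.7615
z = 8

(-1.8117, -6.7615, 8)


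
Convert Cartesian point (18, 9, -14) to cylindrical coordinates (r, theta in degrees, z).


r = sqrt(18^2 + 9^2) = 20.1246
theta = atan2(9, 18) = 26.5651 deg
z = -14

r = 20.1246, theta = 26.5651 deg, z = -14


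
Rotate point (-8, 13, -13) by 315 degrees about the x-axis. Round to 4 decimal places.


x' = -8
y' = 13*cos(315) - -13*sin(315) = 0
z' = 13*sin(315) + -13*cos(315) = -18.3848

(-8, 0, -18.3848)


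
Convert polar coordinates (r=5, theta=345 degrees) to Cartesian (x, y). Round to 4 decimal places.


x = 5 * cos(345) = 4.8296
y = 5 * sin(345) = -1.2941

(4.8296, -1.2941)


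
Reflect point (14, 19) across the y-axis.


Reflection across y-axis: (x, y) -> (-x, y)
(14, 19) -> (-14, 19)

(-14, 19)


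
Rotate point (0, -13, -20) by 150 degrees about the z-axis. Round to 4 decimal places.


x' = 0*cos(150) - -13*sin(150) = 6.5
y' = 0*sin(150) + -13*cos(150) = 11.2583
z' = -20

(6.5, 11.2583, -20)


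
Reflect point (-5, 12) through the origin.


Reflection through origin: (x, y) -> (-x, -y)
(-5, 12) -> (5, -12)

(5, -12)


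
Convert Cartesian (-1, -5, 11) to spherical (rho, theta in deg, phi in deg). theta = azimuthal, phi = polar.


rho = sqrt((-1)^2 + (-5)^2 + 11^2) = 12.1244
theta = atan2(-5, -1) = 258.6901 deg
phi = acos(11/12.1244) = 24.87 deg

rho = 12.1244, theta = 258.6901 deg, phi = 24.87 deg


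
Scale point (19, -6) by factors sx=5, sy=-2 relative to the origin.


Scaling: (x*sx, y*sy) = (19*5, -6*-2) = (95, 12)

(95, 12)


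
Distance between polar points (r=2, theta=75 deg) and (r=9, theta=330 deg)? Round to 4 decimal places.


d = sqrt(r1^2 + r2^2 - 2*r1*r2*cos(t2-t1))
d = sqrt(2^2 + 9^2 - 2*2*9*cos(330-75)) = 9.7117

9.7117


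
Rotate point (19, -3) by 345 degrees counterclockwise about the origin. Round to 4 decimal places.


x' = 19*cos(345) - -3*sin(345) = 17.5761
y' = 19*sin(345) + -3*cos(345) = -7.8153

(17.5761, -7.8153)


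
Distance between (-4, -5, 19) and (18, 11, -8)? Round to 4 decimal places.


d = sqrt((18--4)^2 + (11--5)^2 + (-8-19)^2) = 38.3275

38.3275


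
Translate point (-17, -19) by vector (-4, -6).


Translation: (x+dx, y+dy) = (-17+-4, -19+-6) = (-21, -25)

(-21, -25)


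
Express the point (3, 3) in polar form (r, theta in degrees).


r = sqrt(3^2 + 3^2) = 4.2426
theta = atan2(3, 3) = 45 degrees

r = 4.2426, theta = 45 degrees


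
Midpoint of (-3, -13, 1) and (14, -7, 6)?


Midpoint = ((-3+14)/2, (-13+-7)/2, (1+6)/2) = (5.5, -10, 3.5)

(5.5, -10, 3.5)


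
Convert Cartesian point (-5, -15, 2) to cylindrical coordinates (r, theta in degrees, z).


r = sqrt((-5)^2 + (-15)^2) = 15.8114
theta = atan2(-15, -5) = 251.5651 deg
z = 2

r = 15.8114, theta = 251.5651 deg, z = 2


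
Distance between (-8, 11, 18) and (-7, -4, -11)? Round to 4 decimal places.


d = sqrt((-7--8)^2 + (-4-11)^2 + (-11-18)^2) = 32.665

32.665


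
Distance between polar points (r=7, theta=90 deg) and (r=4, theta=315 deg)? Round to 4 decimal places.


d = sqrt(r1^2 + r2^2 - 2*r1*r2*cos(t2-t1))
d = sqrt(7^2 + 4^2 - 2*7*4*cos(315-90)) = 10.2273

10.2273


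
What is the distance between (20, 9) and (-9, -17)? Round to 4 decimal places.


d = sqrt((-9-20)^2 + (-17-9)^2) = 38.9487

38.9487


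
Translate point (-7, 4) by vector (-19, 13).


Translation: (x+dx, y+dy) = (-7+-19, 4+13) = (-26, 17)

(-26, 17)


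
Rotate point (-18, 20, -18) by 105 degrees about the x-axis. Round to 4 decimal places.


x' = -18
y' = 20*cos(105) - -18*sin(105) = 12.2103
z' = 20*sin(105) + -18*cos(105) = 23.9773

(-18, 12.2103, 23.9773)


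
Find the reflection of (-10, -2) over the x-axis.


Reflection across x-axis: (x, y) -> (x, -y)
(-10, -2) -> (-10, 2)

(-10, 2)


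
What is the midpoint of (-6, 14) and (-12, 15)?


Midpoint = ((-6+-12)/2, (14+15)/2) = (-9, 14.5)

(-9, 14.5)


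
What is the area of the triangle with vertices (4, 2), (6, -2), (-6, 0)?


Area = |x1(y2-y3) + x2(y3-y1) + x3(y1-y2)| / 2
= |4*(-2-0) + 6*(0-2) + -6*(2--2)| / 2
= 22

22


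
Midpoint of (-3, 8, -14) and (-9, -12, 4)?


Midpoint = ((-3+-9)/2, (8+-12)/2, (-14+4)/2) = (-6, -2, -5)

(-6, -2, -5)


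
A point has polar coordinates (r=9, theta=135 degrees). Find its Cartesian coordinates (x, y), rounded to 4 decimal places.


x = 9 * cos(135) = -6.364
y = 9 * sin(135) = 6.364

(-6.364, 6.364)


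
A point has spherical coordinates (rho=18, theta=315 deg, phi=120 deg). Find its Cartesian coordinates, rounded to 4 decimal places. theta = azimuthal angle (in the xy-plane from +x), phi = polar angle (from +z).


x = 18 * sin(120) * cos(315) = 11.0227
y = 18 * sin(120) * sin(315) = -11.0227
z = 18 * cos(120) = -9

(11.0227, -11.0227, -9)


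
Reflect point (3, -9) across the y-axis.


Reflection across y-axis: (x, y) -> (-x, y)
(3, -9) -> (-3, -9)

(-3, -9)


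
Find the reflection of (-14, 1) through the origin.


Reflection through origin: (x, y) -> (-x, -y)
(-14, 1) -> (14, -1)

(14, -1)


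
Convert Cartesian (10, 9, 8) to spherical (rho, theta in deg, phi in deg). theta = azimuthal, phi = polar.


rho = sqrt(10^2 + 9^2 + 8^2) = 15.6525
theta = atan2(9, 10) = 41.9872 deg
phi = acos(8/15.6525) = 59.2628 deg

rho = 15.6525, theta = 41.9872 deg, phi = 59.2628 deg


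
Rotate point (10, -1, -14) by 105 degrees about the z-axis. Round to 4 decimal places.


x' = 10*cos(105) - -1*sin(105) = -1.6223
y' = 10*sin(105) + -1*cos(105) = 9.9181
z' = -14

(-1.6223, 9.9181, -14)


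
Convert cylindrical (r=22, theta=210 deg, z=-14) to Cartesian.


x = 22 * cos(210) = -19.0526
y = 22 * sin(210) = -11
z = -14

(-19.0526, -11, -14)


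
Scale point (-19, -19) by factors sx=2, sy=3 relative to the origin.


Scaling: (x*sx, y*sy) = (-19*2, -19*3) = (-38, -57)

(-38, -57)


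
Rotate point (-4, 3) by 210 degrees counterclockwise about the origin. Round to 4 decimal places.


x' = -4*cos(210) - 3*sin(210) = 4.9641
y' = -4*sin(210) + 3*cos(210) = -0.5981

(4.9641, -0.5981)


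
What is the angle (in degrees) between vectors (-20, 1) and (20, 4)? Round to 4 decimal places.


dot = -20*20 + 1*4 = -396
|u| = 20.025, |v| = 20.3961
cos(angle) = -0.9696
angle = 165.8277 degrees

165.8277 degrees


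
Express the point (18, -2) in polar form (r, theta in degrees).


r = sqrt(18^2 + (-2)^2) = 18.1108
theta = atan2(-2, 18) = 353.6598 degrees

r = 18.1108, theta = 353.6598 degrees


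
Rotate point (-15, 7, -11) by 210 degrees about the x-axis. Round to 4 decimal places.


x' = -15
y' = 7*cos(210) - -11*sin(210) = -11.5622
z' = 7*sin(210) + -11*cos(210) = 6.0263

(-15, -11.5622, 6.0263)


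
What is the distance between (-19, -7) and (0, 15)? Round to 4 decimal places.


d = sqrt((0--19)^2 + (15--7)^2) = 29.0689

29.0689


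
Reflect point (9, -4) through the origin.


Reflection through origin: (x, y) -> (-x, -y)
(9, -4) -> (-9, 4)

(-9, 4)


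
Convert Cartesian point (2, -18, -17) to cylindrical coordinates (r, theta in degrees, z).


r = sqrt(2^2 + (-18)^2) = 18.1108
theta = atan2(-18, 2) = 276.3402 deg
z = -17

r = 18.1108, theta = 276.3402 deg, z = -17


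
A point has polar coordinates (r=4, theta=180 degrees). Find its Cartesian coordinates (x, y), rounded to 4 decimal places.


x = 4 * cos(180) = -4
y = 4 * sin(180) = 0

(-4, 0)


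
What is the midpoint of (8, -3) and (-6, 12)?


Midpoint = ((8+-6)/2, (-3+12)/2) = (1, 4.5)

(1, 4.5)


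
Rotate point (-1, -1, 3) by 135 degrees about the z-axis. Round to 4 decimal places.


x' = -1*cos(135) - -1*sin(135) = 1.4142
y' = -1*sin(135) + -1*cos(135) = 0
z' = 3

(1.4142, 0, 3)


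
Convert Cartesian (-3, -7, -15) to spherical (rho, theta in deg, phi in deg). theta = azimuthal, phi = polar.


rho = sqrt((-3)^2 + (-7)^2 + (-15)^2) = 16.8226
theta = atan2(-7, -3) = 246.8014 deg
phi = acos(-15/16.8226) = 153.0823 deg

rho = 16.8226, theta = 246.8014 deg, phi = 153.0823 deg


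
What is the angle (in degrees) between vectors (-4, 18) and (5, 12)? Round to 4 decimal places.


dot = -4*5 + 18*12 = 196
|u| = 18.4391, |v| = 13
cos(angle) = 0.8177
angle = 35.1487 degrees

35.1487 degrees


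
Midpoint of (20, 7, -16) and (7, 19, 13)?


Midpoint = ((20+7)/2, (7+19)/2, (-16+13)/2) = (13.5, 13, -1.5)

(13.5, 13, -1.5)


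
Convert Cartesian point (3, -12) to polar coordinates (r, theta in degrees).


r = sqrt(3^2 + (-12)^2) = 12.3693
theta = atan2(-12, 3) = 284.0362 degrees

r = 12.3693, theta = 284.0362 degrees


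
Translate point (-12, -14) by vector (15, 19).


Translation: (x+dx, y+dy) = (-12+15, -14+19) = (3, 5)

(3, 5)


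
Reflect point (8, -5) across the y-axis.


Reflection across y-axis: (x, y) -> (-x, y)
(8, -5) -> (-8, -5)

(-8, -5)


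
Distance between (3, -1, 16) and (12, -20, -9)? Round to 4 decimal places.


d = sqrt((12-3)^2 + (-20--1)^2 + (-9-16)^2) = 32.665

32.665


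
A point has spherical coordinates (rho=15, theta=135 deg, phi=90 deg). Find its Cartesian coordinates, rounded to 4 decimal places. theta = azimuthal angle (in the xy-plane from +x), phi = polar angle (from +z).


x = 15 * sin(90) * cos(135) = -10.6066
y = 15 * sin(90) * sin(135) = 10.6066
z = 15 * cos(90) = 0

(-10.6066, 10.6066, 0)


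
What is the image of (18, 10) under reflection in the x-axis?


Reflection across x-axis: (x, y) -> (x, -y)
(18, 10) -> (18, -10)

(18, -10)


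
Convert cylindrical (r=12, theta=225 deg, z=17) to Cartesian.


x = 12 * cos(225) = -8.4853
y = 12 * sin(225) = -8.4853
z = 17

(-8.4853, -8.4853, 17)


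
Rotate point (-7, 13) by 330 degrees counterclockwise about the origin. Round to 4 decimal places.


x' = -7*cos(330) - 13*sin(330) = 0.4378
y' = -7*sin(330) + 13*cos(330) = 14.7583

(0.4378, 14.7583)


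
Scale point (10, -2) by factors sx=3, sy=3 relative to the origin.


Scaling: (x*sx, y*sy) = (10*3, -2*3) = (30, -6)

(30, -6)


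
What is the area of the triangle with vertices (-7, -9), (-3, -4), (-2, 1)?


Area = |x1(y2-y3) + x2(y3-y1) + x3(y1-y2)| / 2
= |-7*(-4-1) + -3*(1--9) + -2*(-9--4)| / 2
= 7.5

7.5


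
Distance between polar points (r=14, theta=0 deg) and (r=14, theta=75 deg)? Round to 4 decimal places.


d = sqrt(r1^2 + r2^2 - 2*r1*r2*cos(t2-t1))
d = sqrt(14^2 + 14^2 - 2*14*14*cos(75-0)) = 17.0453

17.0453


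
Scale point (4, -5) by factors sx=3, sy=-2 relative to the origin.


Scaling: (x*sx, y*sy) = (4*3, -5*-2) = (12, 10)

(12, 10)


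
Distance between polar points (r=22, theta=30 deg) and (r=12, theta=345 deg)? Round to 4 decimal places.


d = sqrt(r1^2 + r2^2 - 2*r1*r2*cos(t2-t1))
d = sqrt(22^2 + 12^2 - 2*22*12*cos(345-30)) = 15.9577

15.9577


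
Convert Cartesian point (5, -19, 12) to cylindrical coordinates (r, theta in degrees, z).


r = sqrt(5^2 + (-19)^2) = 19.6469
theta = atan2(-19, 5) = 284.7436 deg
z = 12

r = 19.6469, theta = 284.7436 deg, z = 12


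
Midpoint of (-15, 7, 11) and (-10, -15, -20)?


Midpoint = ((-15+-10)/2, (7+-15)/2, (11+-20)/2) = (-12.5, -4, -4.5)

(-12.5, -4, -4.5)


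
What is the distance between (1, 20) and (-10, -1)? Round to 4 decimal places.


d = sqrt((-10-1)^2 + (-1-20)^2) = 23.7065

23.7065


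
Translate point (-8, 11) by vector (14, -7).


Translation: (x+dx, y+dy) = (-8+14, 11+-7) = (6, 4)

(6, 4)


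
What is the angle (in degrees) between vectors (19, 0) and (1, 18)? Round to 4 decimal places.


dot = 19*1 + 0*18 = 19
|u| = 19, |v| = 18.0278
cos(angle) = 0.0555
angle = 86.8202 degrees

86.8202 degrees


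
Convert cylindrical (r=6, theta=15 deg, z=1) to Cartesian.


x = 6 * cos(15) = 5.7956
y = 6 * sin(15) = 1.5529
z = 1

(5.7956, 1.5529, 1)


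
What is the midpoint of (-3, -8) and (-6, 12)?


Midpoint = ((-3+-6)/2, (-8+12)/2) = (-4.5, 2)

(-4.5, 2)


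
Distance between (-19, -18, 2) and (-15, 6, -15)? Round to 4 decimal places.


d = sqrt((-15--19)^2 + (6--18)^2 + (-15-2)^2) = 29.6816

29.6816


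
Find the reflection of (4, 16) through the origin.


Reflection through origin: (x, y) -> (-x, -y)
(4, 16) -> (-4, -16)

(-4, -16)


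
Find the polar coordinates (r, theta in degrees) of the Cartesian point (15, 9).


r = sqrt(15^2 + 9^2) = 17.4929
theta = atan2(9, 15) = 30.9638 degrees

r = 17.4929, theta = 30.9638 degrees


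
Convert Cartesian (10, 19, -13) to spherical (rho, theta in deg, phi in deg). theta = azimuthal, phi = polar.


rho = sqrt(10^2 + 19^2 + (-13)^2) = 25.0998
theta = atan2(19, 10) = 62.2415 deg
phi = acos(-13/25.0998) = 121.1937 deg

rho = 25.0998, theta = 62.2415 deg, phi = 121.1937 deg


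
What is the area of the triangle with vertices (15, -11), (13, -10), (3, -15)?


Area = |x1(y2-y3) + x2(y3-y1) + x3(y1-y2)| / 2
= |15*(-10--15) + 13*(-15--11) + 3*(-11--10)| / 2
= 10

10


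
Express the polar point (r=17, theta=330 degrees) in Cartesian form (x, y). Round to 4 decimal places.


x = 17 * cos(330) = 14.7224
y = 17 * sin(330) = -8.5

(14.7224, -8.5)


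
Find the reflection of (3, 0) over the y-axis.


Reflection across y-axis: (x, y) -> (-x, y)
(3, 0) -> (-3, 0)

(-3, 0)


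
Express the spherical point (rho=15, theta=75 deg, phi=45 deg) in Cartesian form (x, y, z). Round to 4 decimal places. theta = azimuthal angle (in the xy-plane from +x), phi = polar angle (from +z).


x = 15 * sin(45) * cos(75) = 2.7452
y = 15 * sin(45) * sin(75) = 10.2452
z = 15 * cos(45) = 10.6066

(2.7452, 10.2452, 10.6066)


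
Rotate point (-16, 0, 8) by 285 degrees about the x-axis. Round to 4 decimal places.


x' = -16
y' = 0*cos(285) - 8*sin(285) = 7.7274
z' = 0*sin(285) + 8*cos(285) = 2.0706

(-16, 7.7274, 2.0706)


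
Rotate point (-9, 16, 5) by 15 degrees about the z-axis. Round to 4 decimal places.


x' = -9*cos(15) - 16*sin(15) = -12.8344
y' = -9*sin(15) + 16*cos(15) = 13.1254
z' = 5

(-12.8344, 13.1254, 5)


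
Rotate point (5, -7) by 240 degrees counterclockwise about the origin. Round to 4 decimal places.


x' = 5*cos(240) - -7*sin(240) = -8.5622
y' = 5*sin(240) + -7*cos(240) = -0.8301

(-8.5622, -0.8301)


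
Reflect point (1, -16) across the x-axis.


Reflection across x-axis: (x, y) -> (x, -y)
(1, -16) -> (1, 16)

(1, 16)


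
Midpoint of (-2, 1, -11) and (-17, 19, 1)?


Midpoint = ((-2+-17)/2, (1+19)/2, (-11+1)/2) = (-9.5, 10, -5)

(-9.5, 10, -5)


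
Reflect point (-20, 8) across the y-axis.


Reflection across y-axis: (x, y) -> (-x, y)
(-20, 8) -> (20, 8)

(20, 8)


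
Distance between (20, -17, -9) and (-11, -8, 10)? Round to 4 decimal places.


d = sqrt((-11-20)^2 + (-8--17)^2 + (10--9)^2) = 37.4566

37.4566


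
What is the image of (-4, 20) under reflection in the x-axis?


Reflection across x-axis: (x, y) -> (x, -y)
(-4, 20) -> (-4, -20)

(-4, -20)


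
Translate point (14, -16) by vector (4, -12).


Translation: (x+dx, y+dy) = (14+4, -16+-12) = (18, -28)

(18, -28)


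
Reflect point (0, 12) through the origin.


Reflection through origin: (x, y) -> (-x, -y)
(0, 12) -> (0, -12)

(0, -12)


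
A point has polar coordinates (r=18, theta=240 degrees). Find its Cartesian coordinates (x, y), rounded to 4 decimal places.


x = 18 * cos(240) = -9
y = 18 * sin(240) = -15.5885

(-9, -15.5885)


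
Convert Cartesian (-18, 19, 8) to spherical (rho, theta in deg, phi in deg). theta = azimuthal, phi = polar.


rho = sqrt((-18)^2 + 19^2 + 8^2) = 27.3679
theta = atan2(19, -18) = 133.4518 deg
phi = acos(8/27.3679) = 73.0035 deg

rho = 27.3679, theta = 133.4518 deg, phi = 73.0035 deg


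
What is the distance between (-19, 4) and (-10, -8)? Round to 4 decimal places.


d = sqrt((-10--19)^2 + (-8-4)^2) = 15

15


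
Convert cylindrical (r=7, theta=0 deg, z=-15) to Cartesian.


x = 7 * cos(0) = 7
y = 7 * sin(0) = 0
z = -15

(7, 0, -15)


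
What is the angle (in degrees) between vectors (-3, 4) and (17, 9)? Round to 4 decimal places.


dot = -3*17 + 4*9 = -15
|u| = 5, |v| = 19.2354
cos(angle) = -0.156
angle = 98.9726 degrees

98.9726 degrees


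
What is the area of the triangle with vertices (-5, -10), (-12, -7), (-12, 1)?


Area = |x1(y2-y3) + x2(y3-y1) + x3(y1-y2)| / 2
= |-5*(-7-1) + -12*(1--10) + -12*(-10--7)| / 2
= 28

28


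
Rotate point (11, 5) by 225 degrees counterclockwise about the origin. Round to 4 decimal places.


x' = 11*cos(225) - 5*sin(225) = -4.2426
y' = 11*sin(225) + 5*cos(225) = -11.3137

(-4.2426, -11.3137)


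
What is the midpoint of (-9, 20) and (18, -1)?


Midpoint = ((-9+18)/2, (20+-1)/2) = (4.5, 9.5)

(4.5, 9.5)


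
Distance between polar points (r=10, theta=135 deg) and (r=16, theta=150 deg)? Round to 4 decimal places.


d = sqrt(r1^2 + r2^2 - 2*r1*r2*cos(t2-t1))
d = sqrt(10^2 + 16^2 - 2*10*16*cos(150-135)) = 6.8486

6.8486


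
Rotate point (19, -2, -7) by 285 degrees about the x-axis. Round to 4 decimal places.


x' = 19
y' = -2*cos(285) - -7*sin(285) = -7.2791
z' = -2*sin(285) + -7*cos(285) = 0.1201

(19, -7.2791, 0.1201)


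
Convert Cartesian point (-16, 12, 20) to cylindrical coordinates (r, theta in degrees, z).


r = sqrt((-16)^2 + 12^2) = 20
theta = atan2(12, -16) = 143.1301 deg
z = 20

r = 20, theta = 143.1301 deg, z = 20


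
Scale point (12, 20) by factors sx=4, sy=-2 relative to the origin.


Scaling: (x*sx, y*sy) = (12*4, 20*-2) = (48, -40)

(48, -40)


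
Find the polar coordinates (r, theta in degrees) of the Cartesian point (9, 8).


r = sqrt(9^2 + 8^2) = 12.0416
theta = atan2(8, 9) = 41.6335 degrees

r = 12.0416, theta = 41.6335 degrees


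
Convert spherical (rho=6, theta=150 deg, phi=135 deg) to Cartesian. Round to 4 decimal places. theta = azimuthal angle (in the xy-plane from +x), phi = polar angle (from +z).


x = 6 * sin(135) * cos(150) = -3.6742
y = 6 * sin(135) * sin(150) = 2.1213
z = 6 * cos(135) = -4.2426

(-3.6742, 2.1213, -4.2426)


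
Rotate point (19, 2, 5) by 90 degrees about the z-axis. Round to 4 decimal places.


x' = 19*cos(90) - 2*sin(90) = -2
y' = 19*sin(90) + 2*cos(90) = 19
z' = 5

(-2, 19, 5)


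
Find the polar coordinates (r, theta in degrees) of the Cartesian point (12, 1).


r = sqrt(12^2 + 1^2) = 12.0416
theta = atan2(1, 12) = 4.7636 degrees

r = 12.0416, theta = 4.7636 degrees


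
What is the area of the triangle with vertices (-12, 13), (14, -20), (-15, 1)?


Area = |x1(y2-y3) + x2(y3-y1) + x3(y1-y2)| / 2
= |-12*(-20-1) + 14*(1-13) + -15*(13--20)| / 2
= 205.5

205.5


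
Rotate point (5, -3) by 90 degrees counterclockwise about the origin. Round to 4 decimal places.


x' = 5*cos(90) - -3*sin(90) = 3
y' = 5*sin(90) + -3*cos(90) = 5

(3, 5)


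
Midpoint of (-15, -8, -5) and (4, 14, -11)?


Midpoint = ((-15+4)/2, (-8+14)/2, (-5+-11)/2) = (-5.5, 3, -8)

(-5.5, 3, -8)
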